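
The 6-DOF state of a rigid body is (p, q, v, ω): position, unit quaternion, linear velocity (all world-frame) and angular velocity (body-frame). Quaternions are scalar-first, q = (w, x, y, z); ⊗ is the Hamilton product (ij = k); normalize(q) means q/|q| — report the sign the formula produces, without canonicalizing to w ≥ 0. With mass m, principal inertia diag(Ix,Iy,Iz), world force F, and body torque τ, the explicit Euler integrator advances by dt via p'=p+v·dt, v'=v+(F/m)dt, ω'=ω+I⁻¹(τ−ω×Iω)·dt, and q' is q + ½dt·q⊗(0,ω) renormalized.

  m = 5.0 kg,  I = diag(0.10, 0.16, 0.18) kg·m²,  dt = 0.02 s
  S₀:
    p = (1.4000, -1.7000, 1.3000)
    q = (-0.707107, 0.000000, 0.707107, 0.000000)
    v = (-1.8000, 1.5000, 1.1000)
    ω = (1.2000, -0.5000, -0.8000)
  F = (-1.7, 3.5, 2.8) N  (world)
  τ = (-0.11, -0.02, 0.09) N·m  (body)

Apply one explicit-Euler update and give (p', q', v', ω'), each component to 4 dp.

p' = (1.3640, -1.6700, 1.3220)
q' = (-0.7035, -0.0141, 0.7106, -0.0028)
v' = (-1.8068, 1.5140, 1.1112)
ω' = (1.1764, -0.5121, -0.7860)

linear accel F/m = (-0.3400, 0.7000, 0.5600)
p + v·dt = (1.3640, -1.6700, 1.3220)
new velocity v' = (-1.8068, 1.5140, 1.1112)
(τ − ω×Iω)/I = (-1.1800, -0.6050, 0.7000)
ω + α·dt = (1.1764, -0.5121, -0.7860)
2q̇ = q⊗(0,ω) = (0.3535535, -1.4142140, 0.3535535, -0.2828428)
q + ½dt·q⊗(0,ω), renormalized = (-0.7035, -0.0141, 0.7106, -0.0028)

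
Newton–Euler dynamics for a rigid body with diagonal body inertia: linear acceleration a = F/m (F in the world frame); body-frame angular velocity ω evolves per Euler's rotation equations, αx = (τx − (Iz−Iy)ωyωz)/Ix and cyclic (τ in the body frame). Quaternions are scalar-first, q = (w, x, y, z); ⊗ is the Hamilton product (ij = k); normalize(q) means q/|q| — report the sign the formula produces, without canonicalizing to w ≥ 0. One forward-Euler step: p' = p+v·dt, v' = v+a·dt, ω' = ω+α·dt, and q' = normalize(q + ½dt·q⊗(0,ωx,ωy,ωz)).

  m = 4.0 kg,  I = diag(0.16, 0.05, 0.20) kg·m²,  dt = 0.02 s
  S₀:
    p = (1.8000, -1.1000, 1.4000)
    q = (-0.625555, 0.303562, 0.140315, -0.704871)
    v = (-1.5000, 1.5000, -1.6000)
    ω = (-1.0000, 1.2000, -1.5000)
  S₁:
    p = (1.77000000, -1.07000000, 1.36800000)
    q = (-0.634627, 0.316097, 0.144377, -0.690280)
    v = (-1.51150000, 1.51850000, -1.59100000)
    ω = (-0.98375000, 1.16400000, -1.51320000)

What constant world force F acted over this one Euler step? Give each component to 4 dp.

F = (-2.3000, 3.7000, 1.8000)

velocity change Δv = (-0.01150000, 0.01850000, 0.00900000)
m·(v₁−v₀)/dt = (-2.3000, 3.7000, 1.8000)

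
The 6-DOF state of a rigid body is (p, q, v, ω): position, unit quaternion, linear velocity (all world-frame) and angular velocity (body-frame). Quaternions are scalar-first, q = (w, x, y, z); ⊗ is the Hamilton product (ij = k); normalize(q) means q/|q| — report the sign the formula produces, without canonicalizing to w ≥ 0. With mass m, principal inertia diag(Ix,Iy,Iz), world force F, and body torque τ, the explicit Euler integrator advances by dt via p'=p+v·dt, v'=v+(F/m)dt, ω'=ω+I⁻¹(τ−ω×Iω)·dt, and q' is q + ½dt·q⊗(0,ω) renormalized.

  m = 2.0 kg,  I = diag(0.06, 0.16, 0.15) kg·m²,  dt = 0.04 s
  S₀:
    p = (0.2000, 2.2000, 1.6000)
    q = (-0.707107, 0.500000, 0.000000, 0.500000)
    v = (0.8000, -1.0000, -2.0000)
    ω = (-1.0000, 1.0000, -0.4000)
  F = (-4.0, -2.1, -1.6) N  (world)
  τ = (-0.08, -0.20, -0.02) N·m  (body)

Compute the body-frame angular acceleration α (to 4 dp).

α = (-1.4000, -1.0250, 0.5333)

ω×(Iω) gyroscopic = (0.0040, -0.0360, -0.1000)
α = I⁻¹(τ − ω×Iω) = (-1.4000, -1.0250, 0.5333)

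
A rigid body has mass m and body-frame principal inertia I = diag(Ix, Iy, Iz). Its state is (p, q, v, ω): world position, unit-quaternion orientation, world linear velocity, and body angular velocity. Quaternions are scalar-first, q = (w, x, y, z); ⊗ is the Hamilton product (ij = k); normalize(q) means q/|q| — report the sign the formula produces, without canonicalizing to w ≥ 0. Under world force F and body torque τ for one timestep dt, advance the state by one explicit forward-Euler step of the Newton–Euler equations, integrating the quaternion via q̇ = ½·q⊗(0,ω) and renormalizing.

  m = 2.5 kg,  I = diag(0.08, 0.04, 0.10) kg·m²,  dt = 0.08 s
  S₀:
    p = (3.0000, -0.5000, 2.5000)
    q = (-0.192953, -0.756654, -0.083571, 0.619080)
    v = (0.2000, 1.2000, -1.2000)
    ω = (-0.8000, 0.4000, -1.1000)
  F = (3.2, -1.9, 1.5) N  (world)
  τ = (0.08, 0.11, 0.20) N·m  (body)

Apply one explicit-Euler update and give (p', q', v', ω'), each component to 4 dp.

a = F/m = (1.2800, -0.7600, 0.6000)
p' = p + v·dt = (3.0160, -0.4040, 2.4040)
v + (F/m)dt = (0.3024, 1.1392, -1.1520)
(τ − ω×Iω)/I = (1.3300, 3.1900, 1.8720)
ω' = ω + α·dt = (-0.6936, 0.6552, -0.9502)
Hamilton product q⊗(0,ω) = (0.1090932, -0.0013415, -1.4047646, -0.1572701)
q + ½dt·q⊗(0,ω), renormalized = (-0.1883, -0.7555, -0.1395, 0.6118)

p' = (3.0160, -0.4040, 2.4040)
q' = (-0.1883, -0.7555, -0.1395, 0.6118)
v' = (0.3024, 1.1392, -1.1520)
ω' = (-0.6936, 0.6552, -0.9502)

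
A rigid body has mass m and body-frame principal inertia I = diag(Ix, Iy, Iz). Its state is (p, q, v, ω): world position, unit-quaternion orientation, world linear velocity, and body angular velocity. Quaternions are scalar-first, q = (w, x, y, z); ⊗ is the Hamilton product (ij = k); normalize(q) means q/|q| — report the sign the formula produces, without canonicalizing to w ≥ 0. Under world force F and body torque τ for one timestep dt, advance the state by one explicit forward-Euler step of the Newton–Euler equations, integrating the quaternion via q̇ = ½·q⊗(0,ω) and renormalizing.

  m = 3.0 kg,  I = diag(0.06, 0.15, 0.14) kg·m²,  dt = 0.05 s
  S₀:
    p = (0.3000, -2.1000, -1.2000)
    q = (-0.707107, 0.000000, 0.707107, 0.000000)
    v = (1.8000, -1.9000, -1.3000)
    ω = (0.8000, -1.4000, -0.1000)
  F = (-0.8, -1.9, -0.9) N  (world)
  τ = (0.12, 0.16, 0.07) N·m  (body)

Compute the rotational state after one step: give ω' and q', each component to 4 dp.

ω' = (0.9012, -1.3488, -0.0390)
q' = (-0.6818, -0.0159, 0.7313, -0.0124)

α = I⁻¹(τ − ω×Iω) = (2.0233, 1.0240, 1.2200)
ω' = ω + α·dt = (0.9012, -1.3488, -0.0390)
2q̇ = q⊗(0,ω) = (0.9899498, -0.6363963, 0.9899498, -0.4949749)
q + ½dt·q⊗(0,ω), renormalized = (-0.6818, -0.0159, 0.7313, -0.0124)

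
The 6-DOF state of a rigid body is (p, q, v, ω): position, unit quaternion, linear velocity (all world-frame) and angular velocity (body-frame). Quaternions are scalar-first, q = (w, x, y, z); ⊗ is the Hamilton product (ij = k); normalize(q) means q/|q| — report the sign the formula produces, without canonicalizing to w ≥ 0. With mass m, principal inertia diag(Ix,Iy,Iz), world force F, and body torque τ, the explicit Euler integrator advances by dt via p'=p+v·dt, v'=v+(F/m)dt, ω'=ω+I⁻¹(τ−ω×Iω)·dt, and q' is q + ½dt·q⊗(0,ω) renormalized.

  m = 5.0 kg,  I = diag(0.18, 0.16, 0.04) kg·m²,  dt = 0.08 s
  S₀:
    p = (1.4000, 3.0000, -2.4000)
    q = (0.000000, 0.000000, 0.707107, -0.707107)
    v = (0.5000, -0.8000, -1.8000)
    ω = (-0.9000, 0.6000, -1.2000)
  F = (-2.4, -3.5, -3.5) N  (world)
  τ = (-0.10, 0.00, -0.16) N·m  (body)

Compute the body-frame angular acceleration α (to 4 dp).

α = (-1.0356, -0.9450, -4.2700)

precession coupling ω×(Iω) = (0.0864, 0.1512, 0.0108)
angular accel α = (-1.0356, -0.9450, -4.2700)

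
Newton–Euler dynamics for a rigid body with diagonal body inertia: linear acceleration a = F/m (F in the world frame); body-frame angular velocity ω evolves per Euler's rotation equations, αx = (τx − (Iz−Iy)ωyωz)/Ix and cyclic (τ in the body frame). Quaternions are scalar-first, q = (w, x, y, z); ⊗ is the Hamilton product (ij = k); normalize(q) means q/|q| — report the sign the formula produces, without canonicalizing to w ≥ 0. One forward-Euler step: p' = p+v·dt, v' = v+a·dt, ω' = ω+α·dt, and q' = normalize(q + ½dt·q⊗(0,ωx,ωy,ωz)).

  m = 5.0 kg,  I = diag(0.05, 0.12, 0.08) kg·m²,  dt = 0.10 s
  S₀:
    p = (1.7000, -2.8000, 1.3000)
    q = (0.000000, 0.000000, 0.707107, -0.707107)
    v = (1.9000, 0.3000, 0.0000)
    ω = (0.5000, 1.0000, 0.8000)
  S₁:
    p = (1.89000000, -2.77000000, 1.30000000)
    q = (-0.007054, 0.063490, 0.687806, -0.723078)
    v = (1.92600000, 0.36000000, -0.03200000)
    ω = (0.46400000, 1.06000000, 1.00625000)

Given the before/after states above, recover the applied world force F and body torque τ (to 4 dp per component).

F = (1.3000, 3.0000, -1.6000)
τ = (-0.0500, 0.0600, 0.2000)

ω₁ − ω₀ = (-0.03600000, 0.06000000, 0.20625000)
ω₀×(Iω₀) = (-0.0320, -0.0120, 0.0350)
I·α + gyro = (-0.0500, 0.0600, 0.2000)
velocity change Δv = (0.02600000, 0.06000000, -0.03200000)
m·(v₁−v₀)/dt = (1.3000, 3.0000, -1.6000)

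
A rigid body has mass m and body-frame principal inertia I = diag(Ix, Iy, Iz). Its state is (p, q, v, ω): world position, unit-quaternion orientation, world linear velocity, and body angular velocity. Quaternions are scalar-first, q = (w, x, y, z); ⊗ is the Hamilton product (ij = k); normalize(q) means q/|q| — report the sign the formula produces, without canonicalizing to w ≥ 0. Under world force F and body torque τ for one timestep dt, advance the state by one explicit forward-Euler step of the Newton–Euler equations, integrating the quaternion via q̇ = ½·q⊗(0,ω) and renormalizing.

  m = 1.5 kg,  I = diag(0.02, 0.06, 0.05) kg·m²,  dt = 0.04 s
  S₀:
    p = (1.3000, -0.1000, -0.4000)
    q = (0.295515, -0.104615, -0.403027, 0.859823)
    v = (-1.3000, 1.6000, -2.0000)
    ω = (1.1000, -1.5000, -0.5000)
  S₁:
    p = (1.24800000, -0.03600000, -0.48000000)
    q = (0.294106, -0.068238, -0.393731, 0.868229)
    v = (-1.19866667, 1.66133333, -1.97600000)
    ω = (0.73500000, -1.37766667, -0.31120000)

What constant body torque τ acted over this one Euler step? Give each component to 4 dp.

τ = (-0.1900, 0.2000, 0.1700)

ω₁ − ω₀ = (-0.36500000, 0.12233333, 0.18880000)
gyro term ω₀×Iω₀ = (-0.0075, 0.0165, -0.0660)
τ = I·(Δω/dt) + ω₀×(Iω₀) = (-0.1900, 0.2000, 0.1700)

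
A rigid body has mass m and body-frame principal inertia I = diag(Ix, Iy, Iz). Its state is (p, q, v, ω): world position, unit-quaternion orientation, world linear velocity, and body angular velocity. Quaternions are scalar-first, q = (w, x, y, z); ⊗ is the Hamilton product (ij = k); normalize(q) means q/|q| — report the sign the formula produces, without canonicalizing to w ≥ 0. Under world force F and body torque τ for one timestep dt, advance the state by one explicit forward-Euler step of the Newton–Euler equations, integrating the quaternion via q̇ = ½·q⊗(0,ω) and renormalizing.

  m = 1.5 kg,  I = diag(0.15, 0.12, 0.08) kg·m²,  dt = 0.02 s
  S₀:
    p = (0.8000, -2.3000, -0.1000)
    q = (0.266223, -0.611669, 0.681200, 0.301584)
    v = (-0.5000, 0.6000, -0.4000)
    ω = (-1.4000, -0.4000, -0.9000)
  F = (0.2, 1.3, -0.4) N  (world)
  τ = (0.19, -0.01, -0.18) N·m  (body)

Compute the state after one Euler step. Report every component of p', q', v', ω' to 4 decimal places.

p' = (0.7900, -2.2880, -0.1080)
q' = (0.2631, -0.6202, 0.6703, 0.3111)
v' = (-0.4973, 0.6173, -0.4053)
ω' = (-1.3727, -0.4164, -0.9408)

α = I⁻¹(τ − ω×Iω) = (1.3627, -0.8183, -2.0400)
ω' = ω + α·dt = (-1.3727, -0.4164, -0.9408)
2q̇ = q⊗(0,ω) = (-0.3124310, -0.8651586, -1.0792089, 0.9587469)
updated quaternion q' = (0.2631, -0.6202, 0.6703, 0.3111)
a = (0.1333, 0.8667, -0.2667)
new position p' = (0.7900, -2.2880, -0.1080)
v + (F/m)dt = (-0.4973, 0.6173, -0.4053)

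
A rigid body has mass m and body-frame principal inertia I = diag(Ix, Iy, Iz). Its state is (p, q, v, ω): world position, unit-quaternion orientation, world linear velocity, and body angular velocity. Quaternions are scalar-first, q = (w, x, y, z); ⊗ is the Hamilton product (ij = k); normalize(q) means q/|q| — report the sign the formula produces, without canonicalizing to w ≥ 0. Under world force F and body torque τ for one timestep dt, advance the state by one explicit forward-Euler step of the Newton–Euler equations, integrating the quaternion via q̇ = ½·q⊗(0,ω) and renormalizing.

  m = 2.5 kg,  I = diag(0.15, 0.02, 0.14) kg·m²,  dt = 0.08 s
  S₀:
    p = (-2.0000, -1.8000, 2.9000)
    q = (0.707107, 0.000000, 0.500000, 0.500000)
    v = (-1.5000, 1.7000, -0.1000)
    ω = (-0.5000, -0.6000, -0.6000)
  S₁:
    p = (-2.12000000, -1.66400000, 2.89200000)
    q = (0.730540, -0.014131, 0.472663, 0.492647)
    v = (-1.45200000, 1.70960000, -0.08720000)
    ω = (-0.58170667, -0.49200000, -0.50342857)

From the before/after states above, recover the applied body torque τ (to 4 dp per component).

τ = (-0.1100, 0.0300, 0.1300)

rate change Δω = (-0.08170667, 0.10800000, 0.09657143)
gyro term ω₀×Iω₀ = (0.0432, 0.0030, -0.0390)
applied torque τ = (-0.1100, 0.0300, 0.1300)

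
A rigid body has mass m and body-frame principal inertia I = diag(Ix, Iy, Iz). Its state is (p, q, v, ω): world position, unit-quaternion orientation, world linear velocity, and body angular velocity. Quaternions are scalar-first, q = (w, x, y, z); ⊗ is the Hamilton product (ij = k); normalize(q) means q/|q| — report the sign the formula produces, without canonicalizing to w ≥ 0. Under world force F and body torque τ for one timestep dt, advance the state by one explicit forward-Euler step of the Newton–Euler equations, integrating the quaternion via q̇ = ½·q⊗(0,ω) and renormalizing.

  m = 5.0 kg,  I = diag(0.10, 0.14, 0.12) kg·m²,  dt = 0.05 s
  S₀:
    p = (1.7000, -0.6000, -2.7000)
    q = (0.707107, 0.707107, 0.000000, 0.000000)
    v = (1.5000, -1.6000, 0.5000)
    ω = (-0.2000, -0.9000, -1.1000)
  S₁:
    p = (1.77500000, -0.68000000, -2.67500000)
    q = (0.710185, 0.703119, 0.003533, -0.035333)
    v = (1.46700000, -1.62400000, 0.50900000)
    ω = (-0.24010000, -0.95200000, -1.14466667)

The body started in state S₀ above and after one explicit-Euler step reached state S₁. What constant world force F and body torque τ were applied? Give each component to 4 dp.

ω₁ − ω₀ = (-0.04010000, -0.05200000, -0.04466667)
applied torque τ = (-0.1000, -0.1500, -0.1000)
Δv = v₁−v₀ = (-0.03300000, -0.02400000, 0.00900000)
F = m·Δv/dt = (-3.3000, -2.4000, 0.9000)

F = (-3.3000, -2.4000, 0.9000)
τ = (-0.1000, -0.1500, -0.1000)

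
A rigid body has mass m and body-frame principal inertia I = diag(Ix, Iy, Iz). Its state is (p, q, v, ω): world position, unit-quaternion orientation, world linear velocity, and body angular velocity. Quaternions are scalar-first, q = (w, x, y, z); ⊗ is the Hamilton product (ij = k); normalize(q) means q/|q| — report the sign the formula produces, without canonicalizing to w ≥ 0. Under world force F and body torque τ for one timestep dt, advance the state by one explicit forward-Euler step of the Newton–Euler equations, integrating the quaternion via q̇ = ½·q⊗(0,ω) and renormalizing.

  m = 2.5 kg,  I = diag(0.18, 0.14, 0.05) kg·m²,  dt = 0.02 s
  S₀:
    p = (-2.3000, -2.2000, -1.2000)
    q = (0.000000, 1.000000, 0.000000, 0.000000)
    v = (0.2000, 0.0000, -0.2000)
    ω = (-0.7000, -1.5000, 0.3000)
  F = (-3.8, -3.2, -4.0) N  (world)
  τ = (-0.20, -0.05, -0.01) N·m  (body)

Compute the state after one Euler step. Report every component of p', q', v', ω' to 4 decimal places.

p' = (-2.2960, -2.2000, -1.2040)
q' = (0.0070, 0.9999, -0.0030, -0.0150)
v' = (0.1696, -0.0256, -0.2320)
ω' = (-0.7267, -1.5032, 0.3128)

p + v·dt = (-2.2960, -2.2000, -1.2040)
v + (F/m)dt = (0.1696, -0.0256, -0.2320)
gyro term ω×Iω = (0.0405, -0.0273, -0.0420)
α = I⁻¹(τ − ω×Iω) = (-1.3361, -0.1621, 0.6400)
ω + α·dt = (-0.7267, -1.5032, 0.3128)
q⊗(0,ω) = (0.7000000, 0.0000000, -0.3000000, -1.5000000)
updated quaternion q' = (0.0070, 0.9999, -0.0030, -0.0150)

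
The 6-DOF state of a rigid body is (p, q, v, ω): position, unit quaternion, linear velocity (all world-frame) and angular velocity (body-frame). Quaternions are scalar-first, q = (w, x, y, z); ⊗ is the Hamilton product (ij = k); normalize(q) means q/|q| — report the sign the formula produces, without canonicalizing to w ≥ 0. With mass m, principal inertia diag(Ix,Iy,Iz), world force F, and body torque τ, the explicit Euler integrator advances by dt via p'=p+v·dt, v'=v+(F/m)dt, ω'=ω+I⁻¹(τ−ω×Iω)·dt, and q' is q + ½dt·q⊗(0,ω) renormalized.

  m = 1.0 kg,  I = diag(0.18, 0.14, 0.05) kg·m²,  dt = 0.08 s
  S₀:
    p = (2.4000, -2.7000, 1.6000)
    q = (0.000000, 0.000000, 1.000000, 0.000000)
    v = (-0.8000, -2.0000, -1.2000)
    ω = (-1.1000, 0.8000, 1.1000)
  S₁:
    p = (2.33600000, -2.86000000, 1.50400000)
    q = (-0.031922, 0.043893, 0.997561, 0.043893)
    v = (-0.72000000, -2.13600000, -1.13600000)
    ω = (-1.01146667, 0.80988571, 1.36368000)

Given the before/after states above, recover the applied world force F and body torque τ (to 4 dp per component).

ω₁ − ω₀ = (0.08853333, 0.00988571, 0.26368000)
ω₀×(Iω₀) = (-0.0792, -0.1573, 0.0352)
τ = I·(Δω/dt) + ω₀×(Iω₀) = (0.1200, -0.1400, 0.2000)
v₁ − v₀ = (0.08000000, -0.13600000, 0.06400000)
m·(v₁−v₀)/dt = (1.0000, -1.7000, 0.8000)

F = (1.0000, -1.7000, 0.8000)
τ = (0.1200, -0.1400, 0.2000)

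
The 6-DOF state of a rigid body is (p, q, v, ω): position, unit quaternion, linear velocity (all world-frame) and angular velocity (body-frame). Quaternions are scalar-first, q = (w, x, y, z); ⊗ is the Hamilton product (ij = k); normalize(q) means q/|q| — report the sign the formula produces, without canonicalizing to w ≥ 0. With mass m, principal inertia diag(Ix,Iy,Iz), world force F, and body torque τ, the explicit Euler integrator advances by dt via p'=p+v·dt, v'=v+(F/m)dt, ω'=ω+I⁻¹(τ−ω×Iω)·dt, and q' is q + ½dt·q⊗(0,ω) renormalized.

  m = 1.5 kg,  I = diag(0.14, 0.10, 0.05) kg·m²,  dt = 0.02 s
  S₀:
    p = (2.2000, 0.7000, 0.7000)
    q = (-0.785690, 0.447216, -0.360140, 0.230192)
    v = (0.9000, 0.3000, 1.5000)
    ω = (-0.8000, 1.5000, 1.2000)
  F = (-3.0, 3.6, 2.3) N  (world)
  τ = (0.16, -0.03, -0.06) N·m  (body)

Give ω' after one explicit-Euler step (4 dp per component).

ω' = (-0.7643, 1.5113, 1.1568)

(τ − ω×Iω)/I = (1.7857, 0.5640, -2.1600)
new body rate ω' = (-0.7643, 1.5113, 1.1568)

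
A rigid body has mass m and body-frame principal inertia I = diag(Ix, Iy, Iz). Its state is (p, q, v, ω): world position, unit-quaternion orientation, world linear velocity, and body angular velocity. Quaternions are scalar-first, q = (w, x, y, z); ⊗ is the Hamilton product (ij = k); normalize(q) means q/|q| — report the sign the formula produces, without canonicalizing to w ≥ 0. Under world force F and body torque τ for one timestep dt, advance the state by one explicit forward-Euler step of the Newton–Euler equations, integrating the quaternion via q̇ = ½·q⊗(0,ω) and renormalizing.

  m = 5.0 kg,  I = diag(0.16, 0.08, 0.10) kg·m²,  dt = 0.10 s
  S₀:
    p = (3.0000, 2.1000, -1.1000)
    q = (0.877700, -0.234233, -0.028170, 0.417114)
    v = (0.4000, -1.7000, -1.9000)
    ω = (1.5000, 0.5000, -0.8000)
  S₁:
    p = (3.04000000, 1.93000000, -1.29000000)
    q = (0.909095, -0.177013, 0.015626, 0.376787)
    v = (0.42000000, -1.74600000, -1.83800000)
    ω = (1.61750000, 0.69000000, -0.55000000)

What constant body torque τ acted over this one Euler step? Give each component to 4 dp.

τ = (0.1800, 0.0800, 0.1900)

ω₁ − ω₀ = (0.11750000, 0.19000000, 0.25000000)
ω₀×(Iω₀) = (-0.0080, -0.0720, -0.0600)
applied torque τ = (0.1800, 0.0800, 0.1900)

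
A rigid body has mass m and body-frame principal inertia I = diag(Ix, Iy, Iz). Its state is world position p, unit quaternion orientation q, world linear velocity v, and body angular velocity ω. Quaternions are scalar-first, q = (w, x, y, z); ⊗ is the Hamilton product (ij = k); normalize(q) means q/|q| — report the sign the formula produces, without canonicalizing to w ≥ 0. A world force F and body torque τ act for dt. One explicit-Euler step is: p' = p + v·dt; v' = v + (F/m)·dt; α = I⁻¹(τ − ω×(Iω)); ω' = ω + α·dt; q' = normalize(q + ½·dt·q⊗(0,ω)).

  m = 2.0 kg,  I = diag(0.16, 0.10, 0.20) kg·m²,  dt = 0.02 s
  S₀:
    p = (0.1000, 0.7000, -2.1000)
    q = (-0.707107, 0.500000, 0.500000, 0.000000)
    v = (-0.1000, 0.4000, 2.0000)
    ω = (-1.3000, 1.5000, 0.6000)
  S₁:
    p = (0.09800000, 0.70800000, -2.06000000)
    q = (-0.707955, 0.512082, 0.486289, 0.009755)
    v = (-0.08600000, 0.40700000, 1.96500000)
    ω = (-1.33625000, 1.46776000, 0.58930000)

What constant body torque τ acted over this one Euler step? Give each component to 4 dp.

rate change Δω = (-0.03625000, -0.03224000, -0.01070000)
I·α + gyro = (-0.2000, -0.1300, 0.0100)

τ = (-0.2000, -0.1300, 0.0100)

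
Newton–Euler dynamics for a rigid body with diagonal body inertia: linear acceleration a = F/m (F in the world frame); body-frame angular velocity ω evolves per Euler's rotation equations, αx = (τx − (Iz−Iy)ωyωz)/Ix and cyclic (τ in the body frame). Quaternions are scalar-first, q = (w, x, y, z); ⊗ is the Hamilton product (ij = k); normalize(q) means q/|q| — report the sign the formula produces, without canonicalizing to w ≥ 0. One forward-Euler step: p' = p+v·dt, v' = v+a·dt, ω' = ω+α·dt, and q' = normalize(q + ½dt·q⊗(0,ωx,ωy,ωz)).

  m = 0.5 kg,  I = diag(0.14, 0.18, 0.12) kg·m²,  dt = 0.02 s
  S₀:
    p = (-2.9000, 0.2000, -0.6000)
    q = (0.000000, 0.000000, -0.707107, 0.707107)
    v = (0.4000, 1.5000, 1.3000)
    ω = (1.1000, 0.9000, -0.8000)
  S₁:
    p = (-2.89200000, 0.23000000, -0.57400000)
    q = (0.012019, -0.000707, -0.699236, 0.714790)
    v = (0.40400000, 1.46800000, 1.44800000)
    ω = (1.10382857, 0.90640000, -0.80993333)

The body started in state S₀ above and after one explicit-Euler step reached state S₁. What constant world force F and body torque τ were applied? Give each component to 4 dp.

ω₁ − ω₀ = (0.00382857, 0.00640000, -0.00993333)
precession coupling = (0.0432, -0.0176, 0.0396)
I·α + gyro = (0.0700, 0.0400, -0.0200)
velocity change Δv = (0.00400000, -0.03200000, 0.14800000)
F = m·Δv/dt = (0.1000, -0.8000, 3.7000)

F = (0.1000, -0.8000, 3.7000)
τ = (0.0700, 0.0400, -0.0200)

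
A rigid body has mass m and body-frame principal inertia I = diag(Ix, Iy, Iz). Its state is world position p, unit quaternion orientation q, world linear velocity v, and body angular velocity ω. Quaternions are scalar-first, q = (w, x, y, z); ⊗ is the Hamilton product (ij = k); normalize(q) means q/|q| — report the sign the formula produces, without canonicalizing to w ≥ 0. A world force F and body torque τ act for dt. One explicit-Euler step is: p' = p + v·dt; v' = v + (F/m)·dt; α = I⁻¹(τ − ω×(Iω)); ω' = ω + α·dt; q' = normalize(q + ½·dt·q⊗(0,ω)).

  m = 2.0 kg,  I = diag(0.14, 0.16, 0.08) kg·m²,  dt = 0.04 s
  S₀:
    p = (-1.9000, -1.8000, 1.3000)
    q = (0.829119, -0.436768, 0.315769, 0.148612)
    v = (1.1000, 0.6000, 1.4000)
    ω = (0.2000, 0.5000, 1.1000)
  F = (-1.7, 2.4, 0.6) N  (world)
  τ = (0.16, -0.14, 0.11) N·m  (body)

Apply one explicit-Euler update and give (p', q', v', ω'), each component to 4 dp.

p' = (-1.8560, -1.7760, 1.3560)
q' = (0.8242, -0.4279, 0.3342, 0.1612)
v' = (1.0660, 0.6480, 1.4120)
ω' = (0.2583, 0.4617, 1.1540)

ω×(Iω) gyroscopic = (-0.0440, 0.0132, 0.0020)
α = I⁻¹(τ − ω×Iω) = (1.4571, -0.9575, 1.3500)
new body rate ω' = (0.2583, 0.4617, 1.1540)
q⊗(0,ω) = (-0.2340041, 0.4388637, 0.9247267, 0.6304931)
q' = normalize(q + ½dt·q⊗(0,ω)) = (0.8242, -0.4279, 0.3342, 0.1612)
a = F/m = (-0.8500, 1.2000, 0.3000)
new position p' = (-1.8560, -1.7760, 1.3560)
new velocity v' = (1.0660, 0.6480, 1.4120)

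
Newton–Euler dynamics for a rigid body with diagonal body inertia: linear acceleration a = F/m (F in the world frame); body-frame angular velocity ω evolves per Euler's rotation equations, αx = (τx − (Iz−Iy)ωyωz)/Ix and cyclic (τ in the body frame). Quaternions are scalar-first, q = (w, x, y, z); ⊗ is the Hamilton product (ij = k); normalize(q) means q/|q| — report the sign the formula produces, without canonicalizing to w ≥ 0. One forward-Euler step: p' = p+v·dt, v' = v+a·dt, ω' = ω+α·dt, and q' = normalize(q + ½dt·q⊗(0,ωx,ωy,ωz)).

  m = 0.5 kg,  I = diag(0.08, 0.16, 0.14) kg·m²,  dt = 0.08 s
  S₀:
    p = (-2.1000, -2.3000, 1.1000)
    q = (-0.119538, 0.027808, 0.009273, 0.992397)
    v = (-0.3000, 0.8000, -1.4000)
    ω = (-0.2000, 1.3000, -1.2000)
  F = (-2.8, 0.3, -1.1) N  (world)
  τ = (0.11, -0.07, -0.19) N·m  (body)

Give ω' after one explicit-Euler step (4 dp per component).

gyro term ω×Iω = (0.0312, -0.0144, -0.0208)
angular accel α = (0.9850, -0.3475, -1.2086)
ω' = ω + α·dt = (-0.1212, 1.2722, -1.2967)

ω' = (-0.1212, 1.2722, -1.2967)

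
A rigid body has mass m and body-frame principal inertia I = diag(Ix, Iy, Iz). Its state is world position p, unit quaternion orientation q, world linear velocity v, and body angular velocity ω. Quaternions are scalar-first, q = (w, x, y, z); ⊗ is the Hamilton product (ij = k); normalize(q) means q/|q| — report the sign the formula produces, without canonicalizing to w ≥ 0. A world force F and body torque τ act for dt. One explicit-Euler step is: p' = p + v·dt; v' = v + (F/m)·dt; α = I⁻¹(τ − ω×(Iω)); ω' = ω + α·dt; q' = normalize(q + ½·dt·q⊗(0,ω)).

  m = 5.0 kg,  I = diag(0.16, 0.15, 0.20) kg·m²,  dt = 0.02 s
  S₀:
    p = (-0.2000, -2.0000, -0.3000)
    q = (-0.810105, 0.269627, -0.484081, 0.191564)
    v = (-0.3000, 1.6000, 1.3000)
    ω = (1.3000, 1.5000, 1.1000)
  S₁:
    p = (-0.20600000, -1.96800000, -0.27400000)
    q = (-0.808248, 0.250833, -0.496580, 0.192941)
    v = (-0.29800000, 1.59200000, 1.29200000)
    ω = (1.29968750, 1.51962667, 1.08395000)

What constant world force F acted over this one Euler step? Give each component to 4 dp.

F = (0.5000, -2.0000, -2.0000)

Δv = v₁−v₀ = (0.00200000, -0.00800000, -0.00800000)
m·(v₁−v₀)/dt = (0.5000, -2.0000, -2.0000)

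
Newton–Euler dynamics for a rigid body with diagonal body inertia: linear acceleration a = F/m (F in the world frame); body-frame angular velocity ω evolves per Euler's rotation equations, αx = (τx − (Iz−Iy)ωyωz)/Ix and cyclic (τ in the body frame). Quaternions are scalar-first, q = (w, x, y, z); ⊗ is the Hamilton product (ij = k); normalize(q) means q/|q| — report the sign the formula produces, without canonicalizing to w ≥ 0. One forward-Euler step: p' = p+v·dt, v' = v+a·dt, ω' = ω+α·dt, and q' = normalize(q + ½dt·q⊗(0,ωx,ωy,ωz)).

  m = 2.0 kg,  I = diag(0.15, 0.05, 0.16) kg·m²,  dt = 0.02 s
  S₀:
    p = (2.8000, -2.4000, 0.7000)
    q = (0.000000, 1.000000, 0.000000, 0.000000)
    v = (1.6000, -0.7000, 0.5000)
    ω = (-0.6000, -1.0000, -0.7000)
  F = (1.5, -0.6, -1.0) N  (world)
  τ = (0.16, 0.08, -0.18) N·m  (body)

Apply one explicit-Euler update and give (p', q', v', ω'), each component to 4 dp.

p' = (2.8320, -2.4140, 0.7100)
q' = (0.0060, 0.9999, 0.0070, -0.0100)
v' = (1.6150, -0.7060, 0.4900)
ω' = (-0.5889, -0.9663, -0.7150)

α = I⁻¹(τ − ω×Iω) = (0.5533, 1.6840, -0.7500)
ω' = ω + α·dt = (-0.5889, -0.9663, -0.7150)
Hamilton product q⊗(0,ω) = (0.6000000, 0.0000000, 0.7000000, -1.0000000)
q' = normalize(q + ½dt·q⊗(0,ω)) = (0.0060, 0.9999, 0.0070, -0.0100)
new position p' = (2.8320, -2.4140, 0.7100)
v + (F/m)dt = (1.6150, -0.7060, 0.4900)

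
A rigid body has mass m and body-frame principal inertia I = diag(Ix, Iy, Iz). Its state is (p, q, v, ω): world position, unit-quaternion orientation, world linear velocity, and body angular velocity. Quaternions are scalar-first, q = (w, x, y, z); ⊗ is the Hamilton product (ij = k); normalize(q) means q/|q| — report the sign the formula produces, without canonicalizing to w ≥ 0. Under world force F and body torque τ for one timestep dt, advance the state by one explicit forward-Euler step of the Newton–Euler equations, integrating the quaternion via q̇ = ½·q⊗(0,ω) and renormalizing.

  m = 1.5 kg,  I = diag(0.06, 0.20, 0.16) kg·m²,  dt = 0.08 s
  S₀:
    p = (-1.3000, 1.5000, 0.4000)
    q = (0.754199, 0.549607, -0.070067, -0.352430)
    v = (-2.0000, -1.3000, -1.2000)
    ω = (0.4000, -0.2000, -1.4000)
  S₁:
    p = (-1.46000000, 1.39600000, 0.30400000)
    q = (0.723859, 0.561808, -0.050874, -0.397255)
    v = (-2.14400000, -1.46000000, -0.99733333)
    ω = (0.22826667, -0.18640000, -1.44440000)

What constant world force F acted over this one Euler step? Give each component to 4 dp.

F = (-2.7000, -3.0000, 3.8000)

Δv = v₁−v₀ = (-0.14400000, -0.16000000, 0.20266667)
applied force F = (-2.7000, -3.0000, 3.8000)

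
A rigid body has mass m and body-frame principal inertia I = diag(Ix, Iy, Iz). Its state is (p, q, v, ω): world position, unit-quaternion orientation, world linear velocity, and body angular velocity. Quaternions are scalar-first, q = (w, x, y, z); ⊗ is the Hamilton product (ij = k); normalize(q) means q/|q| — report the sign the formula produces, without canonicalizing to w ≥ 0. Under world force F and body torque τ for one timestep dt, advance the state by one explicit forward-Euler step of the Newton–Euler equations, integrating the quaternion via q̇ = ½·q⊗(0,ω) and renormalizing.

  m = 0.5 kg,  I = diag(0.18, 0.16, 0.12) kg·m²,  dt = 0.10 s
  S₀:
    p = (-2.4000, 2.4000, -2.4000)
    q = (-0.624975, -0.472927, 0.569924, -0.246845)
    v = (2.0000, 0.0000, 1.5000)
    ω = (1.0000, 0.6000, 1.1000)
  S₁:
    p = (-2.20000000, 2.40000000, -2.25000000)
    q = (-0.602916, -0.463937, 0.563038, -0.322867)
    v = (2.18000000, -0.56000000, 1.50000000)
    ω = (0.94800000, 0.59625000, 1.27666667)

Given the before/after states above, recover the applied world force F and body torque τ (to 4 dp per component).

F = (0.9000, -2.8000, 0.0000)
τ = (-0.1200, 0.0600, 0.2000)

v₁ − v₀ = (0.18000000, -0.56000000, 0.00000000)
applied force F = (0.9000, -2.8000, 0.0000)
ω₁ − ω₀ = (-0.05200000, -0.00375000, 0.17666667)
gyro term ω₀×Iω₀ = (-0.0264, 0.0660, -0.0120)
I·α + gyro = (-0.1200, 0.0600, 0.2000)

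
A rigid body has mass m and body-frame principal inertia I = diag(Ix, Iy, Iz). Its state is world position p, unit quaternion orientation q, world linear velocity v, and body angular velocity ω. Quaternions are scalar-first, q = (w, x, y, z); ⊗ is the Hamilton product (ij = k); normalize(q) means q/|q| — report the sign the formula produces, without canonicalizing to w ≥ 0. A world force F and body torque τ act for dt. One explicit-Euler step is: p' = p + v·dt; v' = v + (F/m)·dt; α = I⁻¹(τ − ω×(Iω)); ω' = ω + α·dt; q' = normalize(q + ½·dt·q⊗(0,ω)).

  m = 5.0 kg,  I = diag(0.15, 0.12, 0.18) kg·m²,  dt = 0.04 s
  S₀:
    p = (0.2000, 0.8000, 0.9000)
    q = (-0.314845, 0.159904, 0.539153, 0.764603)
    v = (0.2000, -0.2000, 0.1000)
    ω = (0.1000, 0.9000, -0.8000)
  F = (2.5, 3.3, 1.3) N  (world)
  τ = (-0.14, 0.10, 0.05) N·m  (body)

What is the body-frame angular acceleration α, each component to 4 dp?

precession coupling ω×(Iω) = (-0.0432, 0.0024, -0.0027)
α = I⁻¹(τ − ω×Iω) = (-0.6453, 0.8133, 0.2928)

α = (-0.6453, 0.8133, 0.2928)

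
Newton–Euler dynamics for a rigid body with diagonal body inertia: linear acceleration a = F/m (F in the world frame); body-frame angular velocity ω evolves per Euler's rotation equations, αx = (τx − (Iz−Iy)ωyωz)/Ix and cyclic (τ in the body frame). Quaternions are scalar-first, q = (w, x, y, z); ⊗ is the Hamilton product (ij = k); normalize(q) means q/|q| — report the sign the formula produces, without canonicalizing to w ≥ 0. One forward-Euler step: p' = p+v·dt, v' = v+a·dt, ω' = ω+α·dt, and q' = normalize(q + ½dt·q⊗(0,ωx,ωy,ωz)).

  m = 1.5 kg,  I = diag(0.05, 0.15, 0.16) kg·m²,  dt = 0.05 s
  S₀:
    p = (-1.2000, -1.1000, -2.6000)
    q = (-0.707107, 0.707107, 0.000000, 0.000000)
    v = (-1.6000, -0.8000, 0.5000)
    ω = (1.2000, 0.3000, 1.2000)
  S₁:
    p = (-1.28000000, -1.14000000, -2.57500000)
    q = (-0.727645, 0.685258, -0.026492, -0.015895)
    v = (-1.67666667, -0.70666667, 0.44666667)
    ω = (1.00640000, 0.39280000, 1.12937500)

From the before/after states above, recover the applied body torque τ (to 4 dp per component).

ω₁ − ω₀ = (-0.19360000, 0.09280000, -0.07062500)
precession coupling = (0.0036, -0.1584, 0.0360)
applied torque τ = (-0.1900, 0.1200, -0.1900)

τ = (-0.1900, 0.1200, -0.1900)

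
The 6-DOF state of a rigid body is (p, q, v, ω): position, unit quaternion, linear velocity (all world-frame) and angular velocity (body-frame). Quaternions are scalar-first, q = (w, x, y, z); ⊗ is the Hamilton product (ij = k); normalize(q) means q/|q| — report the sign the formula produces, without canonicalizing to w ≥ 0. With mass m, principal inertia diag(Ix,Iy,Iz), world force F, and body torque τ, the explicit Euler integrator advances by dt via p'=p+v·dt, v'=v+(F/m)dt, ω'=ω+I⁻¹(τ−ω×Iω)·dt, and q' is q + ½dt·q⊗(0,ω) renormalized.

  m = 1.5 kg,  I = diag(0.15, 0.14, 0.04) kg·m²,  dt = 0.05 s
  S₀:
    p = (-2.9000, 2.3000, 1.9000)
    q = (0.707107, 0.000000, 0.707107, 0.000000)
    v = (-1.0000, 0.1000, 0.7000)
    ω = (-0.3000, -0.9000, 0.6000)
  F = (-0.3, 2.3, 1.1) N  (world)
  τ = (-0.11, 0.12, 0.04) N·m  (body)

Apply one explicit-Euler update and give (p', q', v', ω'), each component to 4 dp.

gyro term ω×Iω = (0.0540, -0.0198, -0.0027)
(τ − ω×Iω)/I = (-1.0933, 0.9986, 1.0675)
ω' = ω + α·dt = (-0.3547, -0.8501, 0.6534)
2q̇ = q⊗(0,ω) = (0.6363963, 0.2121321, -0.6363963, 0.6363963)
updated quaternion q' = (0.7227, 0.0053, 0.6909, 0.0159)
p' = p + v·dt = (-2.9500, 2.3050, 1.9350)
new velocity v' = (-1.0100, 0.1767, 0.7367)

p' = (-2.9500, 2.3050, 1.9350)
q' = (0.7227, 0.0053, 0.6909, 0.0159)
v' = (-1.0100, 0.1767, 0.7367)
ω' = (-0.3547, -0.8501, 0.6534)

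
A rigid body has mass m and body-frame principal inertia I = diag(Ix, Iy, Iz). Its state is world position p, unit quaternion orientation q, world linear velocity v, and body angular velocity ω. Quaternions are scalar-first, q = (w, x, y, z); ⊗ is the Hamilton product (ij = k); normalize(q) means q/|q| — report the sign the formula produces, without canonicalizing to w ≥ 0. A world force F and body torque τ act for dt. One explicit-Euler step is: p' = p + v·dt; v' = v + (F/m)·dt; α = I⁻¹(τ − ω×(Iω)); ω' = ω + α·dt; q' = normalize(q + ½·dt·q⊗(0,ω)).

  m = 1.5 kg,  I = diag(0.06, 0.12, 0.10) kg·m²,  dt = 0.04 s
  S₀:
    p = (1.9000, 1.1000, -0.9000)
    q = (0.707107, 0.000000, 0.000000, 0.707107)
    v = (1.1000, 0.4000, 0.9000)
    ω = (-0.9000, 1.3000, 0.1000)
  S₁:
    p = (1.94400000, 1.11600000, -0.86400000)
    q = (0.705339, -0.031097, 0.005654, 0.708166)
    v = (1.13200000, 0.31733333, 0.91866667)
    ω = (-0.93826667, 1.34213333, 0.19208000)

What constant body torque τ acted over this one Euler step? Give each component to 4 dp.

τ = (-0.0600, 0.1300, 0.1600)

ω₁ − ω₀ = (-0.03826667, 0.04213333, 0.09208000)
τ = I·(Δω/dt) + ω₀×(Iω₀) = (-0.0600, 0.1300, 0.1600)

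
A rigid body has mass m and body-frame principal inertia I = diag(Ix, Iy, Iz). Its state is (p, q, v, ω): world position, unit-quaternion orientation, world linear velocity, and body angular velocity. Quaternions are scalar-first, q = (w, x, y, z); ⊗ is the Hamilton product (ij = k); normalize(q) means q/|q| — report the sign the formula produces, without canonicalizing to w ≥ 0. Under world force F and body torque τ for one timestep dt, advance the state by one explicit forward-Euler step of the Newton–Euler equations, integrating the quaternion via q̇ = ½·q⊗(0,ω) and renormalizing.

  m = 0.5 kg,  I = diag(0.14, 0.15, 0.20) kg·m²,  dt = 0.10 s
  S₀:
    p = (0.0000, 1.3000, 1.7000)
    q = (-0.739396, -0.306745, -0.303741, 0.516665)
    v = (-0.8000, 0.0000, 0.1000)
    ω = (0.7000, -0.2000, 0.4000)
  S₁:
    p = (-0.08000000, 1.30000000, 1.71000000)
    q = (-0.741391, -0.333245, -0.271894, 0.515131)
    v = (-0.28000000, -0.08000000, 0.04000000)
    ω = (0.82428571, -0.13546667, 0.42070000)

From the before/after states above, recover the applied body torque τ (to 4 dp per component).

rate change Δω = (0.12428571, 0.06453333, 0.02070000)
gyro term ω₀×Iω₀ = (-0.0040, -0.0168, -0.0014)
τ = I·(Δω/dt) + ω₀×(Iω₀) = (0.1700, 0.0800, 0.0400)

τ = (0.1700, 0.0800, 0.0400)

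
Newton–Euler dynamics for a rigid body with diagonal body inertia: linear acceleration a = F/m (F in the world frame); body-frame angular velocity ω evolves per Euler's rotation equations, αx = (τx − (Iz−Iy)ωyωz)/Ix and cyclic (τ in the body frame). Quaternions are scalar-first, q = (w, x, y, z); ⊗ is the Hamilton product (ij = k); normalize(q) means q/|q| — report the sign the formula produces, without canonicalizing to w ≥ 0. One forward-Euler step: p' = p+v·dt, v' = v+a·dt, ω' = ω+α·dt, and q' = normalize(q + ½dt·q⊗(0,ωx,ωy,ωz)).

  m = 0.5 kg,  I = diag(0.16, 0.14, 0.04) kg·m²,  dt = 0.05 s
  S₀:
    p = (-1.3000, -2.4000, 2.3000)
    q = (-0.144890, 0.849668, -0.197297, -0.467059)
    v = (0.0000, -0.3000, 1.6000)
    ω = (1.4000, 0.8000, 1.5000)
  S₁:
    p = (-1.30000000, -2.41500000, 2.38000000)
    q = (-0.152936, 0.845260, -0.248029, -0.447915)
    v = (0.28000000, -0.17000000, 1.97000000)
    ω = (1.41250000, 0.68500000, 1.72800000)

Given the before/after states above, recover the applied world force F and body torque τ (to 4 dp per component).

F = (2.8000, 1.3000, 3.7000)
τ = (-0.0800, -0.0700, 0.1600)

rate change Δω = (0.01250000, -0.11500000, 0.22800000)
I·α + gyro = (-0.0800, -0.0700, 0.1600)
velocity change Δv = (0.28000000, 0.13000000, 0.37000000)
m·(v₁−v₀)/dt = (2.8000, 1.3000, 3.7000)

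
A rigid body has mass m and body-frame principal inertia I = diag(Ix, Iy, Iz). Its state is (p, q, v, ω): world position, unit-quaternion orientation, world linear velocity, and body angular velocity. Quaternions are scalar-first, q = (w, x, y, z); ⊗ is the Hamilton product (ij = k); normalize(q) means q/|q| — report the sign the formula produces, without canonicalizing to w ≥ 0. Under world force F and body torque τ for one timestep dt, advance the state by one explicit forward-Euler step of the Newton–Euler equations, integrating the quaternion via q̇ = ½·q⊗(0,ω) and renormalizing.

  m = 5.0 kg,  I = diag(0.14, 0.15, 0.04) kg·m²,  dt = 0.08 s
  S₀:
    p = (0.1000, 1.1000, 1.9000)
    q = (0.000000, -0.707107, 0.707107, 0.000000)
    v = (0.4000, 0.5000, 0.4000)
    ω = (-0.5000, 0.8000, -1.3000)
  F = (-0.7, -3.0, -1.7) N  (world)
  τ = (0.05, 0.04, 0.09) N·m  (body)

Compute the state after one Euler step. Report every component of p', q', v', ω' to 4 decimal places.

p' = (0.1320, 1.1400, 1.9320)
q' = (-0.0367, -0.7423, 0.6690, -0.0085)
v' = (0.3888, 0.4520, 0.3728)
ω' = (-0.5368, 0.7867, -1.1120)

gyro term ω×Iω = (0.1144, 0.0650, -0.0040)
(τ − ω×Iω)/I = (-0.4600, -0.1667, 2.3500)
new body rate ω' = (-0.5368, 0.7867, -1.1120)
q⊗(0,ω) = (-0.9192391, -0.9192391, -0.9192391, -0.2121321)
q + ½dt·q⊗(0,ω), renormalized = (-0.0367, -0.7423, 0.6690, -0.0085)
a = F/m = (-0.1400, -0.6000, -0.3400)
new position p' = (0.1320, 1.1400, 1.9320)
v' = v + a·dt = (0.3888, 0.4520, 0.3728)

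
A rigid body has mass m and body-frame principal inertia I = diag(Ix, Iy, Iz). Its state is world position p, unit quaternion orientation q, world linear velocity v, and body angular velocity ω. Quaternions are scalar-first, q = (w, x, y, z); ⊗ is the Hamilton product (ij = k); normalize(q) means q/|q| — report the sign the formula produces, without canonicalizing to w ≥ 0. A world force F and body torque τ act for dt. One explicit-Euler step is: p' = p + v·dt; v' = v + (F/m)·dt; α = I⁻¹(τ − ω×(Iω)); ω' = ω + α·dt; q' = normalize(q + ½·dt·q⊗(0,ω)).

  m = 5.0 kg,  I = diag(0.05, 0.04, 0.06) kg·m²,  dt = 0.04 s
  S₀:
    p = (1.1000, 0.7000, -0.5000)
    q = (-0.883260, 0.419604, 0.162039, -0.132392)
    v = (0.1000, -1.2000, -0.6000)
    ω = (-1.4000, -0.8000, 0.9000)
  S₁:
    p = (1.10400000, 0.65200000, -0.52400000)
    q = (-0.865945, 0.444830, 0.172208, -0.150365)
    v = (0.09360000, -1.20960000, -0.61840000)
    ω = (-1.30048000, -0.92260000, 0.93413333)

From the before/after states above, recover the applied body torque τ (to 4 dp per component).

Δω = ω₁−ω₀ = (0.09952000, -0.12260000, 0.03413333)
I·α + gyro = (0.1100, -0.1100, 0.0400)

τ = (0.1100, -0.1100, 0.0400)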